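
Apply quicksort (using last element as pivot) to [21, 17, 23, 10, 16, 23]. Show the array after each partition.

Partition 1: pivot=23 at index 5 -> [21, 17, 23, 10, 16, 23]
Partition 2: pivot=16 at index 1 -> [10, 16, 23, 21, 17, 23]
Partition 3: pivot=17 at index 2 -> [10, 16, 17, 21, 23, 23]
Partition 4: pivot=23 at index 4 -> [10, 16, 17, 21, 23, 23]


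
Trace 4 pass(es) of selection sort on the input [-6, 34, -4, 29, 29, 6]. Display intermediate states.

Pass 1: Select minimum -6 at index 0, swap -> [-6, 34, -4, 29, 29, 6]
Pass 2: Select minimum -4 at index 2, swap -> [-6, -4, 34, 29, 29, 6]
Pass 3: Select minimum 6 at index 5, swap -> [-6, -4, 6, 29, 29, 34]
Pass 4: Select minimum 29 at index 3, swap -> [-6, -4, 6, 29, 29, 34]


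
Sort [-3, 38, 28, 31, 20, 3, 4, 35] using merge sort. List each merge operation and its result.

Divide and conquer:
  Merge [-3] + [38] -> [-3, 38]
  Merge [28] + [31] -> [28, 31]
  Merge [-3, 38] + [28, 31] -> [-3, 28, 31, 38]
  Merge [20] + [3] -> [3, 20]
  Merge [4] + [35] -> [4, 35]
  Merge [3, 20] + [4, 35] -> [3, 4, 20, 35]
  Merge [-3, 28, 31, 38] + [3, 4, 20, 35] -> [-3, 3, 4, 20, 28, 31, 35, 38]


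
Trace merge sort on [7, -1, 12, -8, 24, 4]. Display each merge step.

Divide and conquer:
  Merge [-1] + [12] -> [-1, 12]
  Merge [7] + [-1, 12] -> [-1, 7, 12]
  Merge [24] + [4] -> [4, 24]
  Merge [-8] + [4, 24] -> [-8, 4, 24]
  Merge [-1, 7, 12] + [-8, 4, 24] -> [-8, -1, 4, 7, 12, 24]


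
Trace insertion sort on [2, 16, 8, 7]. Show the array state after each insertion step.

First element 2 is already 'sorted'
Insert 16: shifted 0 elements -> [2, 16, 8, 7]
Insert 8: shifted 1 elements -> [2, 8, 16, 7]
Insert 7: shifted 2 elements -> [2, 7, 8, 16]


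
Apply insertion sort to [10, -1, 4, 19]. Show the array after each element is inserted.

First element 10 is already 'sorted'
Insert -1: shifted 1 elements -> [-1, 10, 4, 19]
Insert 4: shifted 1 elements -> [-1, 4, 10, 19]
Insert 19: shifted 0 elements -> [-1, 4, 10, 19]


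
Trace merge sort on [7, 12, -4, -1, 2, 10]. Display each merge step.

Divide and conquer:
  Merge [12] + [-4] -> [-4, 12]
  Merge [7] + [-4, 12] -> [-4, 7, 12]
  Merge [2] + [10] -> [2, 10]
  Merge [-1] + [2, 10] -> [-1, 2, 10]
  Merge [-4, 7, 12] + [-1, 2, 10] -> [-4, -1, 2, 7, 10, 12]


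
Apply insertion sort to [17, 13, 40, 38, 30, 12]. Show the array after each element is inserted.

First element 17 is already 'sorted'
Insert 13: shifted 1 elements -> [13, 17, 40, 38, 30, 12]
Insert 40: shifted 0 elements -> [13, 17, 40, 38, 30, 12]
Insert 38: shifted 1 elements -> [13, 17, 38, 40, 30, 12]
Insert 30: shifted 2 elements -> [13, 17, 30, 38, 40, 12]
Insert 12: shifted 5 elements -> [12, 13, 17, 30, 38, 40]


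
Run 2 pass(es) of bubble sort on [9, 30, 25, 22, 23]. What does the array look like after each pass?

After pass 1: [9, 25, 22, 23, 30] (3 swaps)
After pass 2: [9, 22, 23, 25, 30] (2 swaps)
Total swaps: 5


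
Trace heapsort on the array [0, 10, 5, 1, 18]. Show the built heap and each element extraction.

Build heap: [18, 10, 5, 1, 0]
Extract 18: [10, 1, 5, 0, 18]
Extract 10: [5, 1, 0, 10, 18]
Extract 5: [1, 0, 5, 10, 18]
Extract 1: [0, 1, 5, 10, 18]


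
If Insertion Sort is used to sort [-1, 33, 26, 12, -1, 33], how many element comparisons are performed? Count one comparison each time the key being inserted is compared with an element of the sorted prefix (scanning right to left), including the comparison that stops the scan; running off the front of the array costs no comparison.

Insert 33: -1 <= 33 (stop) = 1 comparison(s) -> [-1, 33, 26, 12, -1, 33]
Insert 26: 33 > 26 (shift), -1 <= 26 (stop) = 2 comparison(s) -> [-1, 26, 33, 12, -1, 33]
Insert 12: 33 > 12 (shift), 26 > 12 (shift), -1 <= 12 (stop) = 3 comparison(s) -> [-1, 12, 26, 33, -1, 33]
Insert -1: 33 > -1 (shift), 26 > -1 (shift), 12 > -1 (shift), -1 <= -1 (stop) = 4 comparison(s) -> [-1, -1, 12, 26, 33, 33]
Insert 33: 33 <= 33 (stop) = 1 comparison(s) -> [-1, -1, 12, 26, 33, 33]
Total comparisons: 1 + 2 + 3 + 4 + 1 = 11


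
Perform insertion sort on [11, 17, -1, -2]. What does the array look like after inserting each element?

First element 11 is already 'sorted'
Insert 17: shifted 0 elements -> [11, 17, -1, -2]
Insert -1: shifted 2 elements -> [-1, 11, 17, -2]
Insert -2: shifted 3 elements -> [-2, -1, 11, 17]


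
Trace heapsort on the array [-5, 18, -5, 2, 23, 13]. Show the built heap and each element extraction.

Build heap: [23, 18, 13, 2, -5, -5]
Extract 23: [18, 2, 13, -5, -5, 23]
Extract 18: [13, 2, -5, -5, 18, 23]
Extract 13: [2, -5, -5, 13, 18, 23]
Extract 2: [-5, -5, 2, 13, 18, 23]
Extract -5: [-5, -5, 2, 13, 18, 23]


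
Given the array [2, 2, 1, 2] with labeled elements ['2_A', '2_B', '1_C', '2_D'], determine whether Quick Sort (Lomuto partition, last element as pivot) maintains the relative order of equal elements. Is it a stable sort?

Trace Quick Sort on the labeled array (the key is the number; the letter only tracks identity):
  Partition indices 0..3 around pivot 2_D -> [2_A, 2_B, 1_C, 2_D]
  Partition indices 0..2 around pivot 1_C -> [1_C, 2_B, 2_A, 2_D]
  Partition indices 1..2 around pivot 2_A -> [1_C, 2_B, 2_A, 2_D]
Final order: [1_C, 2_B, 2_A, 2_D]
Equal keys:
  value 2: originally 2_A, 2_B, 2_D; after sorting 2_B, 2_A, 2_D -> order changed
Equal keys were reordered, so Quick Sort is not stable: partition swaps elements across long distances and can reorder equal keys. (One such input is enough; an unstable sort may happen to preserve order on other inputs, but it gives no guarantee.)
Answer: Not stable


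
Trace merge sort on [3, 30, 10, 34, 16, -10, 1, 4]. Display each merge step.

Divide and conquer:
  Merge [3] + [30] -> [3, 30]
  Merge [10] + [34] -> [10, 34]
  Merge [3, 30] + [10, 34] -> [3, 10, 30, 34]
  Merge [16] + [-10] -> [-10, 16]
  Merge [1] + [4] -> [1, 4]
  Merge [-10, 16] + [1, 4] -> [-10, 1, 4, 16]
  Merge [3, 10, 30, 34] + [-10, 1, 4, 16] -> [-10, 1, 3, 4, 10, 16, 30, 34]


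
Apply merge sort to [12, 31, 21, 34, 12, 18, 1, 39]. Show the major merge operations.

Divide and conquer:
  Merge [12] + [31] -> [12, 31]
  Merge [21] + [34] -> [21, 34]
  Merge [12, 31] + [21, 34] -> [12, 21, 31, 34]
  Merge [12] + [18] -> [12, 18]
  Merge [1] + [39] -> [1, 39]
  Merge [12, 18] + [1, 39] -> [1, 12, 18, 39]
  Merge [12, 21, 31, 34] + [1, 12, 18, 39] -> [1, 12, 12, 18, 21, 31, 34, 39]


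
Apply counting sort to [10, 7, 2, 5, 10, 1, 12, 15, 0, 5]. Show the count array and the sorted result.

Count array: [1, 1, 1, 0, 0, 2, 0, 1, 0, 0, 2, 0, 1, 0, 0, 1]
(count[i] = number of elements equal to i)
Cumulative count: [1, 2, 3, 3, 3, 5, 5, 6, 6, 6, 8, 8, 9, 9, 9, 10]
Sorted: [0, 1, 2, 5, 5, 7, 10, 10, 12, 15]


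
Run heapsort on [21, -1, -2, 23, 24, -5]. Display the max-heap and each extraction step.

Build heap: [24, 23, -2, 21, -1, -5]
Extract 24: [23, 21, -2, -5, -1, 24]
Extract 23: [21, -1, -2, -5, 23, 24]
Extract 21: [-1, -5, -2, 21, 23, 24]
Extract -1: [-2, -5, -1, 21, 23, 24]
Extract -2: [-5, -2, -1, 21, 23, 24]


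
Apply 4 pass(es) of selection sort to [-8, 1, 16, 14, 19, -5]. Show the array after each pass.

Pass 1: Select minimum -8 at index 0, swap -> [-8, 1, 16, 14, 19, -5]
Pass 2: Select minimum -5 at index 5, swap -> [-8, -5, 16, 14, 19, 1]
Pass 3: Select minimum 1 at index 5, swap -> [-8, -5, 1, 14, 19, 16]
Pass 4: Select minimum 14 at index 3, swap -> [-8, -5, 1, 14, 19, 16]


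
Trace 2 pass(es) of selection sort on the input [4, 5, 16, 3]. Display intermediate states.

Pass 1: Select minimum 3 at index 3, swap -> [3, 5, 16, 4]
Pass 2: Select minimum 4 at index 3, swap -> [3, 4, 16, 5]


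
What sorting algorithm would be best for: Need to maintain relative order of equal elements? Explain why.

Best choice: Merge sort or Insertion sort
Reason: Both are stable; quicksort and heapsort are not stable


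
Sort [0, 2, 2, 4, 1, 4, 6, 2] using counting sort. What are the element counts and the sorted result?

Count array: [1, 1, 3, 0, 2, 0, 1]
(count[i] = number of elements equal to i)
Cumulative count: [1, 2, 5, 5, 7, 7, 8]
Sorted: [0, 1, 2, 2, 2, 4, 4, 6]


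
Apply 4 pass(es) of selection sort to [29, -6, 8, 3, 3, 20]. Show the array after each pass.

Pass 1: Select minimum -6 at index 1, swap -> [-6, 29, 8, 3, 3, 20]
Pass 2: Select minimum 3 at index 3, swap -> [-6, 3, 8, 29, 3, 20]
Pass 3: Select minimum 3 at index 4, swap -> [-6, 3, 3, 29, 8, 20]
Pass 4: Select minimum 8 at index 4, swap -> [-6, 3, 3, 8, 29, 20]


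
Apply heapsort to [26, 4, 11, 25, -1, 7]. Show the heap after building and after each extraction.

Build heap: [26, 25, 11, 4, -1, 7]
Extract 26: [25, 7, 11, 4, -1, 26]
Extract 25: [11, 7, -1, 4, 25, 26]
Extract 11: [7, 4, -1, 11, 25, 26]
Extract 7: [4, -1, 7, 11, 25, 26]
Extract 4: [-1, 4, 7, 11, 25, 26]


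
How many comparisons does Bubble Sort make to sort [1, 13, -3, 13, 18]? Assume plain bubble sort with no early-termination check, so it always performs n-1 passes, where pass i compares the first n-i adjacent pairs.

Pass 1: compare adjacent pairs (0,1)..(3,4) = 4 comparison(s), 1 swap(s) -> [1, -3, 13, 13, 18]
Pass 2: compare adjacent pairs (0,1)..(2,3) = 3 comparison(s), 1 swap(s) -> [-3, 1, 13, 13, 18]
Pass 3: compare adjacent pairs (0,1)..(1,2) = 2 comparison(s), 0 swap(s) -> [-3, 1, 13, 13, 18]
Pass 4: compare adjacent pairs (0,1)..(0,1) = 1 comparison(s), 0 swap(s) -> [-3, 1, 13, 13, 18]
Total comparisons: 4 + 3 + 2 + 1 = 10


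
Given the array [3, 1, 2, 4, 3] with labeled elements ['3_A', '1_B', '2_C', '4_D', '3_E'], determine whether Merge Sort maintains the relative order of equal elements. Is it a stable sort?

Trace Merge Sort on the labeled array (the key is the number; the letter only tracks identity):
  Merge [3_A] + [1_B] -> [1_B, 3_A]
  Merge [4_D] + [3_E] -> [3_E, 4_D]
  Merge [2_C] + [3_E, 4_D] -> [2_C, 3_E, 4_D]
  Merge [1_B, 3_A] + [2_C, 3_E, 4_D] -> [1_B, 2_C, 3_A, 3_E, 4_D]
Final order: [1_B, 2_C, 3_A, 3_E, 4_D]
Equal keys:
  value 3: originally 3_A, 3_E; after sorting 3_A, 3_E -> order preserved
All equal keys kept their original relative order. Merge Sort is stable: when the heads of the two halves are equal the merge takes from the left half first.
Answer: Stable


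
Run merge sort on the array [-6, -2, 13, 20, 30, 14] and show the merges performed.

Divide and conquer:
  Merge [-2] + [13] -> [-2, 13]
  Merge [-6] + [-2, 13] -> [-6, -2, 13]
  Merge [30] + [14] -> [14, 30]
  Merge [20] + [14, 30] -> [14, 20, 30]
  Merge [-6, -2, 13] + [14, 20, 30] -> [-6, -2, 13, 14, 20, 30]


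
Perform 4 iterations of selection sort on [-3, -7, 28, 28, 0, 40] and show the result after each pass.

Pass 1: Select minimum -7 at index 1, swap -> [-7, -3, 28, 28, 0, 40]
Pass 2: Select minimum -3 at index 1, swap -> [-7, -3, 28, 28, 0, 40]
Pass 3: Select minimum 0 at index 4, swap -> [-7, -3, 0, 28, 28, 40]
Pass 4: Select minimum 28 at index 3, swap -> [-7, -3, 0, 28, 28, 40]


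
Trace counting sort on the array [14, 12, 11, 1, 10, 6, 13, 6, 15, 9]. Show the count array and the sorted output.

Count array: [0, 1, 0, 0, 0, 0, 2, 0, 0, 1, 1, 1, 1, 1, 1, 1]
(count[i] = number of elements equal to i)
Cumulative count: [0, 1, 1, 1, 1, 1, 3, 3, 3, 4, 5, 6, 7, 8, 9, 10]
Sorted: [1, 6, 6, 9, 10, 11, 12, 13, 14, 15]


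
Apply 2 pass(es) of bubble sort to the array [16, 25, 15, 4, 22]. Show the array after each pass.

After pass 1: [16, 15, 4, 22, 25] (3 swaps)
After pass 2: [15, 4, 16, 22, 25] (2 swaps)
Total swaps: 5


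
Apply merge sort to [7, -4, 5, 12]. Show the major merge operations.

Divide and conquer:
  Merge [7] + [-4] -> [-4, 7]
  Merge [5] + [12] -> [5, 12]
  Merge [-4, 7] + [5, 12] -> [-4, 5, 7, 12]


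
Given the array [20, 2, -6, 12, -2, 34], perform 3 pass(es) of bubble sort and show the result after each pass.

After pass 1: [2, -6, 12, -2, 20, 34] (4 swaps)
After pass 2: [-6, 2, -2, 12, 20, 34] (2 swaps)
After pass 3: [-6, -2, 2, 12, 20, 34] (1 swaps)
Total swaps: 7


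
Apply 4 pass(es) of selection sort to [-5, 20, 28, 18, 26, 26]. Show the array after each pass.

Pass 1: Select minimum -5 at index 0, swap -> [-5, 20, 28, 18, 26, 26]
Pass 2: Select minimum 18 at index 3, swap -> [-5, 18, 28, 20, 26, 26]
Pass 3: Select minimum 20 at index 3, swap -> [-5, 18, 20, 28, 26, 26]
Pass 4: Select minimum 26 at index 4, swap -> [-5, 18, 20, 26, 28, 26]


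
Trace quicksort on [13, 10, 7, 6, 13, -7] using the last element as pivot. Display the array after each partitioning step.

Partition 1: pivot=-7 at index 0 -> [-7, 10, 7, 6, 13, 13]
Partition 2: pivot=13 at index 5 -> [-7, 10, 7, 6, 13, 13]
Partition 3: pivot=13 at index 4 -> [-7, 10, 7, 6, 13, 13]
Partition 4: pivot=6 at index 1 -> [-7, 6, 7, 10, 13, 13]
Partition 5: pivot=10 at index 3 -> [-7, 6, 7, 10, 13, 13]


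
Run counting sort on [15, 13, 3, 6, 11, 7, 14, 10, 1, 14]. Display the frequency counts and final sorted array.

Count array: [0, 1, 0, 1, 0, 0, 1, 1, 0, 0, 1, 1, 0, 1, 2, 1]
(count[i] = number of elements equal to i)
Cumulative count: [0, 1, 1, 2, 2, 2, 3, 4, 4, 4, 5, 6, 6, 7, 9, 10]
Sorted: [1, 3, 6, 7, 10, 11, 13, 14, 14, 15]


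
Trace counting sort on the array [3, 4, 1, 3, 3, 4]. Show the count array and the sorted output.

Count array: [0, 1, 0, 3, 2]
(count[i] = number of elements equal to i)
Cumulative count: [0, 1, 1, 4, 6]
Sorted: [1, 3, 3, 3, 4, 4]


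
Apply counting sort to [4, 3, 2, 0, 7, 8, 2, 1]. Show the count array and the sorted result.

Count array: [1, 1, 2, 1, 1, 0, 0, 1, 1]
(count[i] = number of elements equal to i)
Cumulative count: [1, 2, 4, 5, 6, 6, 6, 7, 8]
Sorted: [0, 1, 2, 2, 3, 4, 7, 8]


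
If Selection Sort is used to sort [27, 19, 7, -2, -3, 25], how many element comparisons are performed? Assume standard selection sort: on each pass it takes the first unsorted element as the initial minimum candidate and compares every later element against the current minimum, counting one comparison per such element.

Pass 1: scan indices 1..5 for the minimum = 5 comparison(s); min is -3, place at index 0 -> [-3, 19, 7, -2, 27, 25]
Pass 2: scan indices 2..5 for the minimum = 4 comparison(s); min is -2, place at index 1 -> [-3, -2, 7, 19, 27, 25]
Pass 3: scan indices 3..5 for the minimum = 3 comparison(s); min is 7, place at index 2 -> [-3, -2, 7, 19, 27, 25]
Pass 4: scan indices 4..5 for the minimum = 2 comparison(s); min is 19, place at index 3 -> [-3, -2, 7, 19, 27, 25]
Pass 5: scan indices 5..5 for the minimum = 1 comparison(s); min is 25, place at index 4 -> [-3, -2, 7, 19, 25, 27]
Selection sort always scans the whole unsorted suffix, so the count is (n-1) + (n-2) + ... + 1 = n(n-1)/2 = 6*5/2 = 15 regardless of the input order.
Total comparisons: 5 + 4 + 3 + 2 + 1 = 15


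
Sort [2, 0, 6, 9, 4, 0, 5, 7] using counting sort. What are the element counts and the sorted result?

Count array: [2, 0, 1, 0, 1, 1, 1, 1, 0, 1]
(count[i] = number of elements equal to i)
Cumulative count: [2, 2, 3, 3, 4, 5, 6, 7, 7, 8]
Sorted: [0, 0, 2, 4, 5, 6, 7, 9]


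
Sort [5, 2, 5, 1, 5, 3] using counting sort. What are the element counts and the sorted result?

Count array: [0, 1, 1, 1, 0, 3]
(count[i] = number of elements equal to i)
Cumulative count: [0, 1, 2, 3, 3, 6]
Sorted: [1, 2, 3, 5, 5, 5]


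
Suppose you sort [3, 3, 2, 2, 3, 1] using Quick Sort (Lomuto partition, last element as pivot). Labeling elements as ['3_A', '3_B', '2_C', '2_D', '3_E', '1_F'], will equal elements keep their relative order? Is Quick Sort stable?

Trace Quick Sort on the labeled array (the key is the number; the letter only tracks identity):
  Partition indices 0..5 around pivot 1_F -> [1_F, 3_B, 2_C, 2_D, 3_E, 3_A]
  Partition indices 1..5 around pivot 3_A -> [1_F, 3_B, 2_C, 2_D, 3_E, 3_A]
  Partition indices 1..4 around pivot 3_E -> [1_F, 3_B, 2_C, 2_D, 3_E, 3_A]
  Partition indices 1..3 around pivot 2_D -> [1_F, 2_C, 2_D, 3_B, 3_E, 3_A]
Final order: [1_F, 2_C, 2_D, 3_B, 3_E, 3_A]
Equal keys:
  value 2: originally 2_C, 2_D; after sorting 2_C, 2_D -> order preserved
  value 3: originally 3_A, 3_B, 3_E; after sorting 3_B, 3_E, 3_A -> order changed
Equal keys were reordered, so Quick Sort is not stable: partition swaps elements across long distances and can reorder equal keys. (One such input is enough; an unstable sort may happen to preserve order on other inputs, but it gives no guarantee.)
Answer: Not stable


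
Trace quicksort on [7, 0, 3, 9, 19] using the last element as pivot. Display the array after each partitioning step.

Partition 1: pivot=19 at index 4 -> [7, 0, 3, 9, 19]
Partition 2: pivot=9 at index 3 -> [7, 0, 3, 9, 19]
Partition 3: pivot=3 at index 1 -> [0, 3, 7, 9, 19]


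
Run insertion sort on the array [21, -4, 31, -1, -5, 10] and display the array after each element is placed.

First element 21 is already 'sorted'
Insert -4: shifted 1 elements -> [-4, 21, 31, -1, -5, 10]
Insert 31: shifted 0 elements -> [-4, 21, 31, -1, -5, 10]
Insert -1: shifted 2 elements -> [-4, -1, 21, 31, -5, 10]
Insert -5: shifted 4 elements -> [-5, -4, -1, 21, 31, 10]
Insert 10: shifted 2 elements -> [-5, -4, -1, 10, 21, 31]


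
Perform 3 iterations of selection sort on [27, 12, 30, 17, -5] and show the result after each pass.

Pass 1: Select minimum -5 at index 4, swap -> [-5, 12, 30, 17, 27]
Pass 2: Select minimum 12 at index 1, swap -> [-5, 12, 30, 17, 27]
Pass 3: Select minimum 17 at index 3, swap -> [-5, 12, 17, 30, 27]


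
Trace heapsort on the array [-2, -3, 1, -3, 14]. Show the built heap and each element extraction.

Build heap: [14, -2, 1, -3, -3]
Extract 14: [1, -2, -3, -3, 14]
Extract 1: [-2, -3, -3, 1, 14]
Extract -2: [-3, -3, -2, 1, 14]
Extract -3: [-3, -3, -2, 1, 14]


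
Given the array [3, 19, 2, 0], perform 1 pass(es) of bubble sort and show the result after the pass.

After pass 1: [3, 2, 0, 19] (2 swaps)
Total swaps: 2


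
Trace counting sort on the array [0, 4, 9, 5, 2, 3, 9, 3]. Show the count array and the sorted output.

Count array: [1, 0, 1, 2, 1, 1, 0, 0, 0, 2]
(count[i] = number of elements equal to i)
Cumulative count: [1, 1, 2, 4, 5, 6, 6, 6, 6, 8]
Sorted: [0, 2, 3, 3, 4, 5, 9, 9]


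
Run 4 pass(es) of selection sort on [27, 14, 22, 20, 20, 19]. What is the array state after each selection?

Pass 1: Select minimum 14 at index 1, swap -> [14, 27, 22, 20, 20, 19]
Pass 2: Select minimum 19 at index 5, swap -> [14, 19, 22, 20, 20, 27]
Pass 3: Select minimum 20 at index 3, swap -> [14, 19, 20, 22, 20, 27]
Pass 4: Select minimum 20 at index 4, swap -> [14, 19, 20, 20, 22, 27]


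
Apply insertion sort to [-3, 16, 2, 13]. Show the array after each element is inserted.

First element -3 is already 'sorted'
Insert 16: shifted 0 elements -> [-3, 16, 2, 13]
Insert 2: shifted 1 elements -> [-3, 2, 16, 13]
Insert 13: shifted 1 elements -> [-3, 2, 13, 16]


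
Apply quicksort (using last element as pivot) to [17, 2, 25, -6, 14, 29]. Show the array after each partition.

Partition 1: pivot=29 at index 5 -> [17, 2, 25, -6, 14, 29]
Partition 2: pivot=14 at index 2 -> [2, -6, 14, 17, 25, 29]
Partition 3: pivot=-6 at index 0 -> [-6, 2, 14, 17, 25, 29]
Partition 4: pivot=25 at index 4 -> [-6, 2, 14, 17, 25, 29]


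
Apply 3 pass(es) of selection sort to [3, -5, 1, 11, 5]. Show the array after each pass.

Pass 1: Select minimum -5 at index 1, swap -> [-5, 3, 1, 11, 5]
Pass 2: Select minimum 1 at index 2, swap -> [-5, 1, 3, 11, 5]
Pass 3: Select minimum 3 at index 2, swap -> [-5, 1, 3, 11, 5]


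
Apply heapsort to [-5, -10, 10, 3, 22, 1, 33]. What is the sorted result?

Build heap: [33, 22, 10, 3, -10, 1, -5]
Extract 33: [22, 3, 10, -5, -10, 1, 33]
Extract 22: [10, 3, 1, -5, -10, 22, 33]
Extract 10: [3, -5, 1, -10, 10, 22, 33]
Extract 3: [1, -5, -10, 3, 10, 22, 33]
Extract 1: [-5, -10, 1, 3, 10, 22, 33]
Extract -5: [-10, -5, 1, 3, 10, 22, 33]


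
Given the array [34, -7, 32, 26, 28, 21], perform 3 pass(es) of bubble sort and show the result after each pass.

After pass 1: [-7, 32, 26, 28, 21, 34] (5 swaps)
After pass 2: [-7, 26, 28, 21, 32, 34] (3 swaps)
After pass 3: [-7, 26, 21, 28, 32, 34] (1 swaps)
Total swaps: 9


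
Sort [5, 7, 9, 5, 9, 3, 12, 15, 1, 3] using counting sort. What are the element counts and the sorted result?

Count array: [0, 1, 0, 2, 0, 2, 0, 1, 0, 2, 0, 0, 1, 0, 0, 1]
(count[i] = number of elements equal to i)
Cumulative count: [0, 1, 1, 3, 3, 5, 5, 6, 6, 8, 8, 8, 9, 9, 9, 10]
Sorted: [1, 3, 3, 5, 5, 7, 9, 9, 12, 15]


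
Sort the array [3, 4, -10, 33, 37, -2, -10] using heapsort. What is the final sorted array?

Build heap: [37, 33, -2, 3, 4, -10, -10]
Extract 37: [33, 4, -2, 3, -10, -10, 37]
Extract 33: [4, 3, -2, -10, -10, 33, 37]
Extract 4: [3, -10, -2, -10, 4, 33, 37]
Extract 3: [-2, -10, -10, 3, 4, 33, 37]
Extract -2: [-10, -10, -2, 3, 4, 33, 37]
Extract -10: [-10, -10, -2, 3, 4, 33, 37]


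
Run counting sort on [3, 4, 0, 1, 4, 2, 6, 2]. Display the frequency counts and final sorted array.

Count array: [1, 1, 2, 1, 2, 0, 1]
(count[i] = number of elements equal to i)
Cumulative count: [1, 2, 4, 5, 7, 7, 8]
Sorted: [0, 1, 2, 2, 3, 4, 4, 6]


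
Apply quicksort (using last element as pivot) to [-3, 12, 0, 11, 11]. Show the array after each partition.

Partition 1: pivot=11 at index 3 -> [-3, 0, 11, 11, 12]
Partition 2: pivot=11 at index 2 -> [-3, 0, 11, 11, 12]
Partition 3: pivot=0 at index 1 -> [-3, 0, 11, 11, 12]


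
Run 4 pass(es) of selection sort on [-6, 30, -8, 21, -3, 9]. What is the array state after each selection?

Pass 1: Select minimum -8 at index 2, swap -> [-8, 30, -6, 21, -3, 9]
Pass 2: Select minimum -6 at index 2, swap -> [-8, -6, 30, 21, -3, 9]
Pass 3: Select minimum -3 at index 4, swap -> [-8, -6, -3, 21, 30, 9]
Pass 4: Select minimum 9 at index 5, swap -> [-8, -6, -3, 9, 30, 21]


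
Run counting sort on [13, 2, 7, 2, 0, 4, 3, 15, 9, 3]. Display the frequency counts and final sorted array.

Count array: [1, 0, 2, 2, 1, 0, 0, 1, 0, 1, 0, 0, 0, 1, 0, 1]
(count[i] = number of elements equal to i)
Cumulative count: [1, 1, 3, 5, 6, 6, 6, 7, 7, 8, 8, 8, 8, 9, 9, 10]
Sorted: [0, 2, 2, 3, 3, 4, 7, 9, 13, 15]


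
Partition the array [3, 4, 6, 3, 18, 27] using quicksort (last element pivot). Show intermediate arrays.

Partition 1: pivot=27 at index 5 -> [3, 4, 6, 3, 18, 27]
Partition 2: pivot=18 at index 4 -> [3, 4, 6, 3, 18, 27]
Partition 3: pivot=3 at index 1 -> [3, 3, 6, 4, 18, 27]
Partition 4: pivot=4 at index 2 -> [3, 3, 4, 6, 18, 27]


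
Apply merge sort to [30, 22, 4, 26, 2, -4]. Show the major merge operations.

Divide and conquer:
  Merge [22] + [4] -> [4, 22]
  Merge [30] + [4, 22] -> [4, 22, 30]
  Merge [2] + [-4] -> [-4, 2]
  Merge [26] + [-4, 2] -> [-4, 2, 26]
  Merge [4, 22, 30] + [-4, 2, 26] -> [-4, 2, 4, 22, 26, 30]


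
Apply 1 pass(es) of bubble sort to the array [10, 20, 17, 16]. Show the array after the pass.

After pass 1: [10, 17, 16, 20] (2 swaps)
Total swaps: 2


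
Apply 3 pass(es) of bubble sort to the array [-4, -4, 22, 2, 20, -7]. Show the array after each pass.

After pass 1: [-4, -4, 2, 20, -7, 22] (3 swaps)
After pass 2: [-4, -4, 2, -7, 20, 22] (1 swaps)
After pass 3: [-4, -4, -7, 2, 20, 22] (1 swaps)
Total swaps: 5


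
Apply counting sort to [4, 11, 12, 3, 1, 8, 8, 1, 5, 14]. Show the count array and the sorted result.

Count array: [0, 2, 0, 1, 1, 1, 0, 0, 2, 0, 0, 1, 1, 0, 1]
(count[i] = number of elements equal to i)
Cumulative count: [0, 2, 2, 3, 4, 5, 5, 5, 7, 7, 7, 8, 9, 9, 10]
Sorted: [1, 1, 3, 4, 5, 8, 8, 11, 12, 14]


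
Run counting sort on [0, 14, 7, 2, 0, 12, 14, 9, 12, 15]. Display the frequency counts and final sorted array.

Count array: [2, 0, 1, 0, 0, 0, 0, 1, 0, 1, 0, 0, 2, 0, 2, 1]
(count[i] = number of elements equal to i)
Cumulative count: [2, 2, 3, 3, 3, 3, 3, 4, 4, 5, 5, 5, 7, 7, 9, 10]
Sorted: [0, 0, 2, 7, 9, 12, 12, 14, 14, 15]


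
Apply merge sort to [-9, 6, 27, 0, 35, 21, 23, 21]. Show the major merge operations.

Divide and conquer:
  Merge [-9] + [6] -> [-9, 6]
  Merge [27] + [0] -> [0, 27]
  Merge [-9, 6] + [0, 27] -> [-9, 0, 6, 27]
  Merge [35] + [21] -> [21, 35]
  Merge [23] + [21] -> [21, 23]
  Merge [21, 35] + [21, 23] -> [21, 21, 23, 35]
  Merge [-9, 0, 6, 27] + [21, 21, 23, 35] -> [-9, 0, 6, 21, 21, 23, 27, 35]


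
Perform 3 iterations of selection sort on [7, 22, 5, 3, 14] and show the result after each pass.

Pass 1: Select minimum 3 at index 3, swap -> [3, 22, 5, 7, 14]
Pass 2: Select minimum 5 at index 2, swap -> [3, 5, 22, 7, 14]
Pass 3: Select minimum 7 at index 3, swap -> [3, 5, 7, 22, 14]


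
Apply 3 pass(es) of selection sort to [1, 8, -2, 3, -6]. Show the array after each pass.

Pass 1: Select minimum -6 at index 4, swap -> [-6, 8, -2, 3, 1]
Pass 2: Select minimum -2 at index 2, swap -> [-6, -2, 8, 3, 1]
Pass 3: Select minimum 1 at index 4, swap -> [-6, -2, 1, 3, 8]


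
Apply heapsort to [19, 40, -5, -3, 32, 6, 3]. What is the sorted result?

Build heap: [40, 32, 6, -3, 19, -5, 3]
Extract 40: [32, 19, 6, -3, 3, -5, 40]
Extract 32: [19, 3, 6, -3, -5, 32, 40]
Extract 19: [6, 3, -5, -3, 19, 32, 40]
Extract 6: [3, -3, -5, 6, 19, 32, 40]
Extract 3: [-3, -5, 3, 6, 19, 32, 40]
Extract -3: [-5, -3, 3, 6, 19, 32, 40]


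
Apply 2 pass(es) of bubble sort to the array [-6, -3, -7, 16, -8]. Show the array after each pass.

After pass 1: [-6, -7, -3, -8, 16] (2 swaps)
After pass 2: [-7, -6, -8, -3, 16] (2 swaps)
Total swaps: 4


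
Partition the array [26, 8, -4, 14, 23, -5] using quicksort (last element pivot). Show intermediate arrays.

Partition 1: pivot=-5 at index 0 -> [-5, 8, -4, 14, 23, 26]
Partition 2: pivot=26 at index 5 -> [-5, 8, -4, 14, 23, 26]
Partition 3: pivot=23 at index 4 -> [-5, 8, -4, 14, 23, 26]
Partition 4: pivot=14 at index 3 -> [-5, 8, -4, 14, 23, 26]
Partition 5: pivot=-4 at index 1 -> [-5, -4, 8, 14, 23, 26]


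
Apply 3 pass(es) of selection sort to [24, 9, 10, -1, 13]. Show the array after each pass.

Pass 1: Select minimum -1 at index 3, swap -> [-1, 9, 10, 24, 13]
Pass 2: Select minimum 9 at index 1, swap -> [-1, 9, 10, 24, 13]
Pass 3: Select minimum 10 at index 2, swap -> [-1, 9, 10, 24, 13]


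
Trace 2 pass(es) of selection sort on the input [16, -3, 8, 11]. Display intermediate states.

Pass 1: Select minimum -3 at index 1, swap -> [-3, 16, 8, 11]
Pass 2: Select minimum 8 at index 2, swap -> [-3, 8, 16, 11]


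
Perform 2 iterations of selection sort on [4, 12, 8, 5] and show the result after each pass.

Pass 1: Select minimum 4 at index 0, swap -> [4, 12, 8, 5]
Pass 2: Select minimum 5 at index 3, swap -> [4, 5, 8, 12]


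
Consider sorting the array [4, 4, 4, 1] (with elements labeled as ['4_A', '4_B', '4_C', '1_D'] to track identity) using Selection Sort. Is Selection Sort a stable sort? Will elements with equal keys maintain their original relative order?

Trace Selection Sort on the labeled array (the key is the number; the letter only tracks identity):
  Pass 1: minimum of unsorted part is 1_D at index 3; swap it with 4_A at index 0 -> [1_D, 4_B, 4_C, 4_A]
  Pass 2: minimum 4_B is already at index 1; no swap -> [1_D, 4_B, 4_C, 4_A]
  Pass 3: minimum 4_C is already at index 2; no swap -> [1_D, 4_B, 4_C, 4_A]
Final order: [1_D, 4_B, 4_C, 4_A]
Equal keys:
  value 4: originally 4_A, 4_B, 4_C; after sorting 4_B, 4_C, 4_A -> order changed
Equal keys were reordered, so Selection Sort is not stable: the long-range swap that moves the minimum into place can carry an element past an equal key. (One such input is enough; an unstable sort may happen to preserve order on other inputs, but it gives no guarantee.)
Answer: Not stable


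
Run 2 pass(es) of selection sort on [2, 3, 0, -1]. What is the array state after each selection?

Pass 1: Select minimum -1 at index 3, swap -> [-1, 3, 0, 2]
Pass 2: Select minimum 0 at index 2, swap -> [-1, 0, 3, 2]


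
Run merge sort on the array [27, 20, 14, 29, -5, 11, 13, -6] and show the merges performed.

Divide and conquer:
  Merge [27] + [20] -> [20, 27]
  Merge [14] + [29] -> [14, 29]
  Merge [20, 27] + [14, 29] -> [14, 20, 27, 29]
  Merge [-5] + [11] -> [-5, 11]
  Merge [13] + [-6] -> [-6, 13]
  Merge [-5, 11] + [-6, 13] -> [-6, -5, 11, 13]
  Merge [14, 20, 27, 29] + [-6, -5, 11, 13] -> [-6, -5, 11, 13, 14, 20, 27, 29]


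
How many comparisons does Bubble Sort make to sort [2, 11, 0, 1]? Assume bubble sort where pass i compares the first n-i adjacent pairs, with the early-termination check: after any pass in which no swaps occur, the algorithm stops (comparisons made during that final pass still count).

Pass 1: compare adjacent pairs (0,1)..(2,3) = 3 comparison(s), 2 swap(s) -> [2, 0, 1, 11]
Pass 2: compare adjacent pairs (0,1)..(1,2) = 2 comparison(s), 2 swap(s) -> [0, 1, 2, 11]
Pass 3: compare adjacent pairs (0,1)..(0,1) = 1 comparison(s), 0 swap(s) -> [0, 1, 2, 11]
No swaps in this pass, so bubble sort stops here.
Total comparisons: 3 + 2 + 1 = 6


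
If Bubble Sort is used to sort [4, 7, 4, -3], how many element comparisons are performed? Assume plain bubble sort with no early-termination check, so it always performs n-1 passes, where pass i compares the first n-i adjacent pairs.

Pass 1: compare adjacent pairs (0,1)..(2,3) = 3 comparison(s), 2 swap(s) -> [4, 4, -3, 7]
Pass 2: compare adjacent pairs (0,1)..(1,2) = 2 comparison(s), 1 swap(s) -> [4, -3, 4, 7]
Pass 3: compare adjacent pairs (0,1)..(0,1) = 1 comparison(s), 1 swap(s) -> [-3, 4, 4, 7]
Total comparisons: 3 + 2 + 1 = 6


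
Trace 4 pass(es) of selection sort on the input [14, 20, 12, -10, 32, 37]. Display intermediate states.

Pass 1: Select minimum -10 at index 3, swap -> [-10, 20, 12, 14, 32, 37]
Pass 2: Select minimum 12 at index 2, swap -> [-10, 12, 20, 14, 32, 37]
Pass 3: Select minimum 14 at index 3, swap -> [-10, 12, 14, 20, 32, 37]
Pass 4: Select minimum 20 at index 3, swap -> [-10, 12, 14, 20, 32, 37]


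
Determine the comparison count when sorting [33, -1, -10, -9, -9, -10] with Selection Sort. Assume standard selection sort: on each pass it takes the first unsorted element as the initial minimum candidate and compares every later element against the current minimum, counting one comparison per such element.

Pass 1: scan indices 1..5 for the minimum = 5 comparison(s); min is -10, place at index 0 -> [-10, -1, 33, -9, -9, -10]
Pass 2: scan indices 2..5 for the minimum = 4 comparison(s); min is -10, place at index 1 -> [-10, -10, 33, -9, -9, -1]
Pass 3: scan indices 3..5 for the minimum = 3 comparison(s); min is -9, place at index 2 -> [-10, -10, -9, 33, -9, -1]
Pass 4: scan indices 4..5 for the minimum = 2 comparison(s); min is -9, place at index 3 -> [-10, -10, -9, -9, 33, -1]
Pass 5: scan indices 5..5 for the minimum = 1 comparison(s); min is -1, place at index 4 -> [-10, -10, -9, -9, -1, 33]
Selection sort always scans the whole unsorted suffix, so the count is (n-1) + (n-2) + ... + 1 = n(n-1)/2 = 6*5/2 = 15 regardless of the input order.
Total comparisons: 5 + 4 + 3 + 2 + 1 = 15


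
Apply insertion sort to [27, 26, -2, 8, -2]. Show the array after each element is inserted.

First element 27 is already 'sorted'
Insert 26: shifted 1 elements -> [26, 27, -2, 8, -2]
Insert -2: shifted 2 elements -> [-2, 26, 27, 8, -2]
Insert 8: shifted 2 elements -> [-2, 8, 26, 27, -2]
Insert -2: shifted 3 elements -> [-2, -2, 8, 26, 27]


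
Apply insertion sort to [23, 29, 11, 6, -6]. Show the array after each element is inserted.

First element 23 is already 'sorted'
Insert 29: shifted 0 elements -> [23, 29, 11, 6, -6]
Insert 11: shifted 2 elements -> [11, 23, 29, 6, -6]
Insert 6: shifted 3 elements -> [6, 11, 23, 29, -6]
Insert -6: shifted 4 elements -> [-6, 6, 11, 23, 29]


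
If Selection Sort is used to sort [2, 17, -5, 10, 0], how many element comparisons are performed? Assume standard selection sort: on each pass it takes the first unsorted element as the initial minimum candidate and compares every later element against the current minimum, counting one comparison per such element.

Pass 1: scan indices 1..4 for the minimum = 4 comparison(s); min is -5, place at index 0 -> [-5, 17, 2, 10, 0]
Pass 2: scan indices 2..4 for the minimum = 3 comparison(s); min is 0, place at index 1 -> [-5, 0, 2, 10, 17]
Pass 3: scan indices 3..4 for the minimum = 2 comparison(s); min is 2, place at index 2 -> [-5, 0, 2, 10, 17]
Pass 4: scan indices 4..4 for the minimum = 1 comparison(s); min is 10, place at index 3 -> [-5, 0, 2, 10, 17]
Selection sort always scans the whole unsorted suffix, so the count is (n-1) + (n-2) + ... + 1 = n(n-1)/2 = 5*4/2 = 10 regardless of the input order.
Total comparisons: 4 + 3 + 2 + 1 = 10


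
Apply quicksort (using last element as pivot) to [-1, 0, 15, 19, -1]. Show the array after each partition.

Partition 1: pivot=-1 at index 1 -> [-1, -1, 15, 19, 0]
Partition 2: pivot=0 at index 2 -> [-1, -1, 0, 19, 15]
Partition 3: pivot=15 at index 3 -> [-1, -1, 0, 15, 19]


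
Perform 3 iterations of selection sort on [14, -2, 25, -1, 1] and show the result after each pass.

Pass 1: Select minimum -2 at index 1, swap -> [-2, 14, 25, -1, 1]
Pass 2: Select minimum -1 at index 3, swap -> [-2, -1, 25, 14, 1]
Pass 3: Select minimum 1 at index 4, swap -> [-2, -1, 1, 14, 25]


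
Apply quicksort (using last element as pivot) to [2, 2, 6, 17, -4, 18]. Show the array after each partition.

Partition 1: pivot=18 at index 5 -> [2, 2, 6, 17, -4, 18]
Partition 2: pivot=-4 at index 0 -> [-4, 2, 6, 17, 2, 18]
Partition 3: pivot=2 at index 2 -> [-4, 2, 2, 17, 6, 18]
Partition 4: pivot=6 at index 3 -> [-4, 2, 2, 6, 17, 18]


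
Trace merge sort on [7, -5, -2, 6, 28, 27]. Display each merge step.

Divide and conquer:
  Merge [-5] + [-2] -> [-5, -2]
  Merge [7] + [-5, -2] -> [-5, -2, 7]
  Merge [28] + [27] -> [27, 28]
  Merge [6] + [27, 28] -> [6, 27, 28]
  Merge [-5, -2, 7] + [6, 27, 28] -> [-5, -2, 6, 7, 27, 28]


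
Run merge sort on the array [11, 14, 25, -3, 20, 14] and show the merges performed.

Divide and conquer:
  Merge [14] + [25] -> [14, 25]
  Merge [11] + [14, 25] -> [11, 14, 25]
  Merge [20] + [14] -> [14, 20]
  Merge [-3] + [14, 20] -> [-3, 14, 20]
  Merge [11, 14, 25] + [-3, 14, 20] -> [-3, 11, 14, 14, 20, 25]


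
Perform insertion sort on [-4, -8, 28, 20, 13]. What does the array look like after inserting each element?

First element -4 is already 'sorted'
Insert -8: shifted 1 elements -> [-8, -4, 28, 20, 13]
Insert 28: shifted 0 elements -> [-8, -4, 28, 20, 13]
Insert 20: shifted 1 elements -> [-8, -4, 20, 28, 13]
Insert 13: shifted 2 elements -> [-8, -4, 13, 20, 28]


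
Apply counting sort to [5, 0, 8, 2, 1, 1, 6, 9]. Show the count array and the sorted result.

Count array: [1, 2, 1, 0, 0, 1, 1, 0, 1, 1]
(count[i] = number of elements equal to i)
Cumulative count: [1, 3, 4, 4, 4, 5, 6, 6, 7, 8]
Sorted: [0, 1, 1, 2, 5, 6, 8, 9]


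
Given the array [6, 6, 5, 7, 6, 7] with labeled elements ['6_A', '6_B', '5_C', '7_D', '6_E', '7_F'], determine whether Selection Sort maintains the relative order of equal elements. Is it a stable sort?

Trace Selection Sort on the labeled array (the key is the number; the letter only tracks identity):
  Pass 1: minimum of unsorted part is 5_C at index 2; swap it with 6_A at index 0 -> [5_C, 6_B, 6_A, 7_D, 6_E, 7_F]
  Pass 2: minimum 6_B is already at index 1; no swap -> [5_C, 6_B, 6_A, 7_D, 6_E, 7_F]
  Pass 3: minimum 6_A is already at index 2; no swap -> [5_C, 6_B, 6_A, 7_D, 6_E, 7_F]
  Pass 4: minimum of unsorted part is 6_E at index 4; swap it with 7_D at index 3 -> [5_C, 6_B, 6_A, 6_E, 7_D, 7_F]
  Pass 5: minimum 7_D is already at index 4; no swap -> [5_C, 6_B, 6_A, 6_E, 7_D, 7_F]
Final order: [5_C, 6_B, 6_A, 6_E, 7_D, 7_F]
Equal keys:
  value 6: originally 6_A, 6_B, 6_E; after sorting 6_B, 6_A, 6_E -> order changed
  value 7: originally 7_D, 7_F; after sorting 7_D, 7_F -> order preserved
Equal keys were reordered, so Selection Sort is not stable: the long-range swap that moves the minimum into place can carry an element past an equal key. (One such input is enough; an unstable sort may happen to preserve order on other inputs, but it gives no guarantee.)
Answer: Not stable


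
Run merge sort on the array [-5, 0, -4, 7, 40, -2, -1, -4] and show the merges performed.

Divide and conquer:
  Merge [-5] + [0] -> [-5, 0]
  Merge [-4] + [7] -> [-4, 7]
  Merge [-5, 0] + [-4, 7] -> [-5, -4, 0, 7]
  Merge [40] + [-2] -> [-2, 40]
  Merge [-1] + [-4] -> [-4, -1]
  Merge [-2, 40] + [-4, -1] -> [-4, -2, -1, 40]
  Merge [-5, -4, 0, 7] + [-4, -2, -1, 40] -> [-5, -4, -4, -2, -1, 0, 7, 40]


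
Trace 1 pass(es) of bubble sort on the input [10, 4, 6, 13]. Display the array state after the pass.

After pass 1: [4, 6, 10, 13] (2 swaps)
Total swaps: 2


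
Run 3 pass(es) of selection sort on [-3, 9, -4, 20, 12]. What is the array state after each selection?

Pass 1: Select minimum -4 at index 2, swap -> [-4, 9, -3, 20, 12]
Pass 2: Select minimum -3 at index 2, swap -> [-4, -3, 9, 20, 12]
Pass 3: Select minimum 9 at index 2, swap -> [-4, -3, 9, 20, 12]


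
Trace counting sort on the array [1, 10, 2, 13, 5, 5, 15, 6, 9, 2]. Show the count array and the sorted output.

Count array: [0, 1, 2, 0, 0, 2, 1, 0, 0, 1, 1, 0, 0, 1, 0, 1]
(count[i] = number of elements equal to i)
Cumulative count: [0, 1, 3, 3, 3, 5, 6, 6, 6, 7, 8, 8, 8, 9, 9, 10]
Sorted: [1, 2, 2, 5, 5, 6, 9, 10, 13, 15]


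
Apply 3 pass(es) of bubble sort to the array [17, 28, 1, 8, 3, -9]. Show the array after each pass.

After pass 1: [17, 1, 8, 3, -9, 28] (4 swaps)
After pass 2: [1, 8, 3, -9, 17, 28] (4 swaps)
After pass 3: [1, 3, -9, 8, 17, 28] (2 swaps)
Total swaps: 10


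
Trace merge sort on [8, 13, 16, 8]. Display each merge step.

Divide and conquer:
  Merge [8] + [13] -> [8, 13]
  Merge [16] + [8] -> [8, 16]
  Merge [8, 13] + [8, 16] -> [8, 8, 13, 16]


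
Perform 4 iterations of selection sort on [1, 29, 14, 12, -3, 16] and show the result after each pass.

Pass 1: Select minimum -3 at index 4, swap -> [-3, 29, 14, 12, 1, 16]
Pass 2: Select minimum 1 at index 4, swap -> [-3, 1, 14, 12, 29, 16]
Pass 3: Select minimum 12 at index 3, swap -> [-3, 1, 12, 14, 29, 16]
Pass 4: Select minimum 14 at index 3, swap -> [-3, 1, 12, 14, 29, 16]


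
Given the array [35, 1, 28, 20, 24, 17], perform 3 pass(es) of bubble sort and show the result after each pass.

After pass 1: [1, 28, 20, 24, 17, 35] (5 swaps)
After pass 2: [1, 20, 24, 17, 28, 35] (3 swaps)
After pass 3: [1, 20, 17, 24, 28, 35] (1 swaps)
Total swaps: 9


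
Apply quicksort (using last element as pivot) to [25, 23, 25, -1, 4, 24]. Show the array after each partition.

Partition 1: pivot=24 at index 3 -> [23, -1, 4, 24, 25, 25]
Partition 2: pivot=4 at index 1 -> [-1, 4, 23, 24, 25, 25]
Partition 3: pivot=25 at index 5 -> [-1, 4, 23, 24, 25, 25]


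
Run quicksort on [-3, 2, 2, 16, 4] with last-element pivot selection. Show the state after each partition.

Partition 1: pivot=4 at index 3 -> [-3, 2, 2, 4, 16]
Partition 2: pivot=2 at index 2 -> [-3, 2, 2, 4, 16]
Partition 3: pivot=2 at index 1 -> [-3, 2, 2, 4, 16]


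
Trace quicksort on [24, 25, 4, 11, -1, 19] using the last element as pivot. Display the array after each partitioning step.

Partition 1: pivot=19 at index 3 -> [4, 11, -1, 19, 24, 25]
Partition 2: pivot=-1 at index 0 -> [-1, 11, 4, 19, 24, 25]
Partition 3: pivot=4 at index 1 -> [-1, 4, 11, 19, 24, 25]
Partition 4: pivot=25 at index 5 -> [-1, 4, 11, 19, 24, 25]


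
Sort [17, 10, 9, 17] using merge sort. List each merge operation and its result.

Divide and conquer:
  Merge [17] + [10] -> [10, 17]
  Merge [9] + [17] -> [9, 17]
  Merge [10, 17] + [9, 17] -> [9, 10, 17, 17]


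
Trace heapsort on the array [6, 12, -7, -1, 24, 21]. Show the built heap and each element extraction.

Build heap: [24, 12, 21, -1, 6, -7]
Extract 24: [21, 12, -7, -1, 6, 24]
Extract 21: [12, 6, -7, -1, 21, 24]
Extract 12: [6, -1, -7, 12, 21, 24]
Extract 6: [-1, -7, 6, 12, 21, 24]
Extract -1: [-7, -1, 6, 12, 21, 24]
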